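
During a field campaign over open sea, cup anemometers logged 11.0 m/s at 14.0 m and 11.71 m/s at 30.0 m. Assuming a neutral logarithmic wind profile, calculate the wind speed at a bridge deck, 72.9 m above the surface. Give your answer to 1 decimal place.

12.5 m/s

Log law: V ∝ ln(z/z₀). From the pair, with r = V₁/V₂ = 0.93937,
ln z₀ = (ln z₁ − r·ln z₂)/(1 − r) = (2.6391 − 0.93937×3.4012)/0.06063 = -9.1687 → z₀ = 0.0001042 m
V₃ = V₁ · ln(z₃/z₀)/ln(z₁/z₀) = 11.0 × 13.4578/11.8078 = 12.5371 m/s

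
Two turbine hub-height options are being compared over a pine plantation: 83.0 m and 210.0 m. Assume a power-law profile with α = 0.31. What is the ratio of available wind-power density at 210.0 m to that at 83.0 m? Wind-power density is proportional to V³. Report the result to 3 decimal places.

Speed ratio: V_B/V_A = (z_B/z_A)^α = (210.0/83.0)^0.31 = (2.5301)^0.31 = 1.33344
Power-density ratio: P_B/P_A = (V_B/V_A)³ = (1.33344)³ = 2.37094

2.371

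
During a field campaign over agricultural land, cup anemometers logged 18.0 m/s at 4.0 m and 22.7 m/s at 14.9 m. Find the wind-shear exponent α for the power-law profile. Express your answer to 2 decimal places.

α ≈ 0.18

Power law: V₂/V₁ = (z₂/z₁)^α ⇒ α = ln(V₂/V₁) / ln(z₂/z₁)
α = ln(22.7/18.0) / ln(14.9/4.0) = ln(1.2611) / ln(3.7250)
  = 0.23199 / 1.31507 = 0.17641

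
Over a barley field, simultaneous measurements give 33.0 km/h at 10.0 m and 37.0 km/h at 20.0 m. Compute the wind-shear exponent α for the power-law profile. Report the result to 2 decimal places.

Power law: V₂/V₁ = (z₂/z₁)^α ⇒ α = ln(V₂/V₁) / ln(z₂/z₁)
α = ln(37.0/33.0) / ln(20.0/10.0) = ln(1.1212) / ln(2.0000)
  = 0.11441 / 0.69315 = 0.16506

α ≈ 0.17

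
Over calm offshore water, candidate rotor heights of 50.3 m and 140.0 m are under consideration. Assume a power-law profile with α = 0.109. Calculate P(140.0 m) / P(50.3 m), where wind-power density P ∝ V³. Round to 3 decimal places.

Speed ratio: V_B/V_A = (z_B/z_A)^α = (140.0/50.3)^0.109 = (2.7833)^0.109 = 1.11804
Power-density ratio: P_B/P_A = (V_B/V_A)³ = (1.11804)³ = 1.39756

1.398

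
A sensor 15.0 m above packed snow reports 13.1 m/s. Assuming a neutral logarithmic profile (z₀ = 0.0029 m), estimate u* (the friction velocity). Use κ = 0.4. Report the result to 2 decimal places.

Log law: V(z) = (u*/κ) · ln(z/z₀) ⇒ u* = κ · V / ln(z/z₀)
u* = 0.4 × 13.1 / ln(15.0/0.0029) = 0.4 × 13.1 / 8.5511
   = 5.2400 / 8.5511 = 0.6128 m/s

u* ≈ 0.61 m/s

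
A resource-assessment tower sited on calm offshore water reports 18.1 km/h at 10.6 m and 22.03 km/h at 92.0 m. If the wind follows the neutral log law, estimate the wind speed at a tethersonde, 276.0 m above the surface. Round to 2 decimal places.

24.03 km/h

Log law: V ∝ ln(z/z₀). From the pair, with r = V₁/V₂ = 0.82161,
ln z₀ = (ln z₁ − r·ln z₂)/(1 − r) = (2.3609 − 0.82161×4.5218)/0.17839 = -7.5915 → z₀ = 0.0005047 m
V₃ = V₁ · ln(z₃/z₀)/ln(z₁/z₀) = 18.1 × 13.2119/9.9524 = 24.0280 km/h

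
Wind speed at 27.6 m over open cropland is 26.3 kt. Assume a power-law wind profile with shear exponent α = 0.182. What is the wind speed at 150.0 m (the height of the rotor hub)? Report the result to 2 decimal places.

35.79 kt

Power-law profile: V₂ = V₁ · (z₂/z₁)^α
V₂ = 26.3 × (150.0/27.6)^0.182 = 26.3 × (5.4348)^0.182
    = 26.3 × 1.3608 = 35.7898 kt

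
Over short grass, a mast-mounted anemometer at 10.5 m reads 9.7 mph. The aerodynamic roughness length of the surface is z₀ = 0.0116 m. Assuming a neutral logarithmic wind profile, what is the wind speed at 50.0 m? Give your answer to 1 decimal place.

11.9 mph

Log law: V(z) ∝ ln(z/z₀), so V₂/V₁ = ln(z₂/z₀) / ln(z₁/z₀).
ln(50.0/0.0116) = 8.3688, ln(10.5/0.0116) = 6.8081
V₂ = 9.7 × 8.3688/6.8081 = 9.7 × 1.2292 = 11.9236 mph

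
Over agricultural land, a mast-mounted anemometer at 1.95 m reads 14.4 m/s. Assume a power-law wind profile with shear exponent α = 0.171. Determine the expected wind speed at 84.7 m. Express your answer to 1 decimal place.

27.4 m/s

Power-law profile: V₂ = V₁ · (z₂/z₁)^α
V₂ = 14.4 × (84.7/1.95)^0.171 = 14.4 × (43.4359)^0.171
    = 14.4 × 1.9058 = 27.4432 m/s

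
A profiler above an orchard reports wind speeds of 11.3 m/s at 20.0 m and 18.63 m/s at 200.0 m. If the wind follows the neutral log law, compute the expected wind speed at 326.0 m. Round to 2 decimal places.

20.19 m/s

Log law: V ∝ ln(z/z₀). From the pair, with r = V₁/V₂ = 0.60655,
ln z₀ = (ln z₁ − r·ln z₂)/(1 − r) = (2.9957 − 0.60655×5.2983)/0.39345 = -0.5540 → z₀ = 0.5747 m
V₃ = V₁ · ln(z₃/z₀)/ln(z₁/z₀) = 11.3 × 6.3409/3.5497 = 20.1853 m/s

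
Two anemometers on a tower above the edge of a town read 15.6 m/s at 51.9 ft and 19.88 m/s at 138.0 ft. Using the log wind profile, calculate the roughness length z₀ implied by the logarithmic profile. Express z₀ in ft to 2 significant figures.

z₀ ≈ 1.5 ft

Log law: V(z) ∝ ln(z/z₀). With r = V₁/V₂ = 15.6/19.88 = 0.78471,
r · ln(z₂/z₀) = ln(z₁/z₀) ⇒ ln z₀ = (ln z₁ − r·ln z₂)/(1 − r)
ln z₀ = (3.94932 − 0.78471×4.92725) / 0.21529 = 0.3849
z₀ = exp(0.3849) = 1.469 ft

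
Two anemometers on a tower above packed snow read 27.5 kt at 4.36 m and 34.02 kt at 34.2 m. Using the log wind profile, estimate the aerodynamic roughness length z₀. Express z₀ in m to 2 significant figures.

Log law: V(z) ∝ ln(z/z₀). With r = V₁/V₂ = 27.5/34.02 = 0.80835,
r · ln(z₂/z₀) = ln(z₁/z₀) ⇒ ln z₀ = (ln z₁ − r·ln z₂)/(1 − r)
ln z₀ = (1.47247 − 0.80835×3.53223) / 0.19165 = -7.2151
z₀ = exp(-7.2151) = 0.0007354 m

z₀ ≈ 0.00074 m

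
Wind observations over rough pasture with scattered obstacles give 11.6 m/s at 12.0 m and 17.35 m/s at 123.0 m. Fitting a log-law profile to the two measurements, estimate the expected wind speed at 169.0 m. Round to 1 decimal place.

18.1 m/s

Log law: V ∝ ln(z/z₀). From the pair, with r = V₁/V₂ = 0.66859,
ln z₀ = (ln z₁ − r·ln z₂)/(1 − r) = (2.4849 − 0.66859×4.8122)/0.33141 = -2.2101 → z₀ = 0.1097 m
V₃ = V₁ · ln(z₃/z₀)/ln(z₁/z₀) = 11.6 × 7.3400/4.6950 = 18.1350 m/s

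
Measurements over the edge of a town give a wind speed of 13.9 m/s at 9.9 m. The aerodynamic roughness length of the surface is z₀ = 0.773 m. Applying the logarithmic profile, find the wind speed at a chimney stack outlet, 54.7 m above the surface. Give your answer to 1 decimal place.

23.2 m/s

Log law: V(z) ∝ ln(z/z₀), so V₂/V₁ = ln(z₂/z₀) / ln(z₁/z₀).
ln(54.7/0.773) = 4.2593, ln(9.9/0.773) = 2.5500
V₂ = 13.9 × 4.2593/2.5500 = 13.9 × 1.6703 = 23.2175 m/s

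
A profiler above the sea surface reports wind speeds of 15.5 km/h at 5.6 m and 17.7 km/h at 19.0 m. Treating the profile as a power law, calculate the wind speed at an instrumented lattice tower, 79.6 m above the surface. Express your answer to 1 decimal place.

20.7 km/h

First find α: α = ln(V₂/V₁)/ln(z₂/z₁) = ln(17.7/15.5)/ln(19.0/5.6) = 0.13272/1.22167 = 0.1086
Extrapolate from 19.0 m to 79.6 m: V₃ = 17.7 × (79.6/19.0)^0.1086 = 17.7 × 1.1684 = 20.6807 km/h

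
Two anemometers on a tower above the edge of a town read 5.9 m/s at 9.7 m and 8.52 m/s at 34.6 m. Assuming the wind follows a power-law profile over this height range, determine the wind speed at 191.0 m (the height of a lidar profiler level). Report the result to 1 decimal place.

14.0 m/s

First find α: α = ln(V₂/V₁)/ln(z₂/z₁) = ln(8.52/5.9)/ln(34.6/9.7) = 0.36746/1.27173 = 0.2889
Extrapolate from 34.6 m to 191.0 m: V₃ = 8.52 × (191.0/34.6)^0.2889 = 8.52 × 1.6383 = 13.9581 m/s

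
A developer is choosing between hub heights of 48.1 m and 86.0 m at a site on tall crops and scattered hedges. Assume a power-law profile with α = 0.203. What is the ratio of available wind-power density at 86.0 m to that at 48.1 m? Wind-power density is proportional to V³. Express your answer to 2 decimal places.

1.42

Speed ratio: V_B/V_A = (z_B/z_A)^α = (86.0/48.1)^0.203 = (1.7879)^0.203 = 1.12519
Power-density ratio: P_B/P_A = (V_B/V_A)³ = (1.12519)³ = 1.42457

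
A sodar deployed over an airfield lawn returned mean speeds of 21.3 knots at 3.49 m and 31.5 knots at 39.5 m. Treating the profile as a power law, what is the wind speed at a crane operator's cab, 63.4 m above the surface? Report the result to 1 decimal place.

34.0 knots

First find α: α = ln(V₂/V₁)/ln(z₂/z₁) = ln(31.5/21.3)/ln(39.5/3.49) = 0.39128/2.42640 = 0.1613
Extrapolate from 39.5 m to 63.4 m: V₃ = 31.5 × (63.4/39.5)^0.1613 = 31.5 × 1.0793 = 33.9976 knots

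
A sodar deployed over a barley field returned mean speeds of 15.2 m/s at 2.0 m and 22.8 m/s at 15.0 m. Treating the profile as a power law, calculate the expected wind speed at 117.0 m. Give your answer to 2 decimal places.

34.47 m/s

First find α: α = ln(V₂/V₁)/ln(z₂/z₁) = ln(22.8/15.2)/ln(15.0/2.0) = 0.40547/2.01490 = 0.2012
Extrapolate from 15.0 m to 117.0 m: V₃ = 22.8 × (117.0/15.0)^0.2012 = 22.8 × 1.5119 = 34.4710 m/s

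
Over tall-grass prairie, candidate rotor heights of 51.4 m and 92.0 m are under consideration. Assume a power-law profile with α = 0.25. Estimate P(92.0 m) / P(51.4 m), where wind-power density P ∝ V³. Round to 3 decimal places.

Speed ratio: V_B/V_A = (z_B/z_A)^α = (92.0/51.4)^0.25 = (1.7899)^0.25 = 1.15666
Power-density ratio: P_B/P_A = (V_B/V_A)³ = (1.15666)³ = 1.54746

1.547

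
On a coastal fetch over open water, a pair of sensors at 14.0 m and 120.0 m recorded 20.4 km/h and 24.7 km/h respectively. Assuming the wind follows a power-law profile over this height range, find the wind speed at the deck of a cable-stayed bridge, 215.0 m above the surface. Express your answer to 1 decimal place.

First find α: α = ln(V₂/V₁)/ln(z₂/z₁) = ln(24.7/20.4)/ln(120.0/14.0) = 0.19127/2.14843 = 0.0890
Extrapolate from 120.0 m to 215.0 m: V₃ = 24.7 × (215.0/120.0)^0.0890 = 24.7 × 1.0533 = 26.0162 km/h

26.0 km/h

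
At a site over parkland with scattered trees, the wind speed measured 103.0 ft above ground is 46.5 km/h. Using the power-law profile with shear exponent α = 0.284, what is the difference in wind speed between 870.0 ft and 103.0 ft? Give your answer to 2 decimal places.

38.74 km/h

Power law: V₂ = V₁ · (z₂/z₁)^α = 46.5 × (8.4466)^0.284 = 85.2375 km/h
ΔV = 85.2375 − 46.5 = 38.7375 km/h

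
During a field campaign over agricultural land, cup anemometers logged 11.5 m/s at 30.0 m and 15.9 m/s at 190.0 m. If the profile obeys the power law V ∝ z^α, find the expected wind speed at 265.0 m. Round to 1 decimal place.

16.9 m/s

First find α: α = ln(V₂/V₁)/ln(z₂/z₁) = ln(15.9/11.5)/ln(190.0/30.0) = 0.32397/1.84583 = 0.1755
Extrapolate from 190.0 m to 265.0 m: V₃ = 15.9 × (265.0/190.0)^0.1755 = 15.9 × 1.0601 = 16.8561 m/s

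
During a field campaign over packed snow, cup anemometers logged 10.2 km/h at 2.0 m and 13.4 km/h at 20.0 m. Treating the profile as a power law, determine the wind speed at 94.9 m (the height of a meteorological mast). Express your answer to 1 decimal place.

First find α: α = ln(V₂/V₁)/ln(z₂/z₁) = ln(13.4/10.2)/ln(20.0/2.0) = 0.27287/2.30259 = 0.1185
Extrapolate from 20.0 m to 94.9 m: V₃ = 13.4 × (94.9/20.0)^0.1185 = 13.4 × 1.2026 = 16.1154 km/h

16.1 km/h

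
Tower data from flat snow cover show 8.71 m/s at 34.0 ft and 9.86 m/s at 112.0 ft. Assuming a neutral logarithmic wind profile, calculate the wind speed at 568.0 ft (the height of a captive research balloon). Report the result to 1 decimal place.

Log law: V ∝ ln(z/z₀). From the pair, with r = V₁/V₂ = 0.88337,
ln z₀ = (ln z₁ − r·ln z₂)/(1 − r) = (3.5264 − 0.88337×4.7185)/0.11663 = -5.5028 → z₀ = 0.004075 ft
V₃ = V₁ · ln(z₃/z₀)/ln(z₁/z₀) = 8.71 × 11.8449/9.0292 = 11.4262 m/s

11.4 m/s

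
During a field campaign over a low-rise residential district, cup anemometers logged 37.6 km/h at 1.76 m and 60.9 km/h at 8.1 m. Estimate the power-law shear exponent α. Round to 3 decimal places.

α ≈ 0.316

Power law: V₂/V₁ = (z₂/z₁)^α ⇒ α = ln(V₂/V₁) / ln(z₂/z₁)
α = ln(60.9/37.6) / ln(8.1/1.76) = ln(1.6197) / ln(4.6023)
  = 0.48223 / 1.52655 = 0.31589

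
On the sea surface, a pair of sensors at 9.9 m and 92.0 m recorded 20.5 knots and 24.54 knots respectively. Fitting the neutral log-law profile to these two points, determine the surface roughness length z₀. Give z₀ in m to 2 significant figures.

z₀ ≈ 0.00012 m

Log law: V(z) ∝ ln(z/z₀). With r = V₁/V₂ = 20.5/24.54 = 0.83537,
r · ln(z₂/z₀) = ln(z₁/z₀) ⇒ ln z₀ = (ln z₁ − r·ln z₂)/(1 − r)
ln z₀ = (2.29253 − 0.83537×4.52179) / 0.16463 = -9.0193
z₀ = exp(-9.0193) = 0.0001211 m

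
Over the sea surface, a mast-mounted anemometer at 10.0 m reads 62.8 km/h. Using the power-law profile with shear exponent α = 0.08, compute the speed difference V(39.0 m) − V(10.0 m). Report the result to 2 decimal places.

Power law: V₂ = V₁ · (z₂/z₁)^α = 62.8 × (3.9000)^0.08 = 70.0237 km/h
ΔV = 70.0237 − 62.8 = 7.2237 km/h

7.22 km/h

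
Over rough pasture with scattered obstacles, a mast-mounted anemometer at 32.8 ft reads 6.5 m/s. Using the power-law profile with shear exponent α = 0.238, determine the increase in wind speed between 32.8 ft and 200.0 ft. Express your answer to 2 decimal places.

Power law: V₂ = V₁ · (z₂/z₁)^α = 6.5 × (6.0976)^0.238 = 9.9949 m/s
ΔV = 9.9949 − 6.5 = 3.4949 m/s

3.49 m/s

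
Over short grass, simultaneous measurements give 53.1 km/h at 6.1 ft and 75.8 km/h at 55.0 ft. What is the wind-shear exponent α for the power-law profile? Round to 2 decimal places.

α ≈ 0.16

Power law: V₂/V₁ = (z₂/z₁)^α ⇒ α = ln(V₂/V₁) / ln(z₂/z₁)
α = ln(75.8/53.1) / ln(55.0/6.1) = ln(1.4275) / ln(9.0164)
  = 0.35592 / 2.19904 = 0.16185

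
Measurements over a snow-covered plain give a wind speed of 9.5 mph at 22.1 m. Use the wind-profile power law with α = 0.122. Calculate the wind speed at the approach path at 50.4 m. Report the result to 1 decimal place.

Power-law profile: V₂ = V₁ · (z₂/z₁)^α
V₂ = 9.5 × (50.4/22.1)^0.122 = 9.5 × (2.2805)^0.122
    = 9.5 × 1.1058 = 10.5052 mph

10.5 mph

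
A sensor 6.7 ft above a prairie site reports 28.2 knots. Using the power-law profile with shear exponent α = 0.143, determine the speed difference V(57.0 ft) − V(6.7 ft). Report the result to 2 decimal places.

Power law: V₂ = V₁ · (z₂/z₁)^α = 28.2 × (8.5075)^0.143 = 38.3010 knots
ΔV = 38.3010 − 28.2 = 10.1010 knots

10.10 knots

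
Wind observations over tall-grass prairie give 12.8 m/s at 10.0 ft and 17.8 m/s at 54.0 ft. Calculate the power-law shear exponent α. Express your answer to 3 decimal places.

α ≈ 0.196

Power law: V₂/V₁ = (z₂/z₁)^α ⇒ α = ln(V₂/V₁) / ln(z₂/z₁)
α = ln(17.8/12.8) / ln(54.0/10.0) = ln(1.3906) / ln(5.4000)
  = 0.32975 / 1.68640 = 0.19554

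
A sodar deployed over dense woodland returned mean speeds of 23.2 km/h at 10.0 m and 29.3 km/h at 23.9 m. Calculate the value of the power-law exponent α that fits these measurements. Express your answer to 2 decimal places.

Power law: V₂/V₁ = (z₂/z₁)^α ⇒ α = ln(V₂/V₁) / ln(z₂/z₁)
α = ln(29.3/23.2) / ln(23.9/10.0) = ln(1.2629) / ln(2.3900)
  = 0.23344 / 0.87129 = 0.26792

α ≈ 0.27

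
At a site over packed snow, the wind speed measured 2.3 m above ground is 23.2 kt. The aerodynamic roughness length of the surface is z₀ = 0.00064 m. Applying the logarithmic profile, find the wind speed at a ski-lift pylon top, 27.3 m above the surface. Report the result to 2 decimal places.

30.21 kt

Log law: V(z) ∝ ln(z/z₀), so V₂/V₁ = ln(z₂/z₀) / ln(z₁/z₀).
ln(27.3/0.00064) = 10.6609, ln(2.3/0.00064) = 8.1870
V₂ = 23.2 × 10.6609/8.1870 = 23.2 × 1.3022 = 30.2107 kt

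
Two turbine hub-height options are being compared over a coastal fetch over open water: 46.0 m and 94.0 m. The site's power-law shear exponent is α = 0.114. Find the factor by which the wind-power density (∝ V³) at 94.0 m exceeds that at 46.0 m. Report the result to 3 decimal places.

1.277

Speed ratio: V_B/V_A = (z_B/z_A)^α = (94.0/46.0)^0.114 = (2.0435)^0.114 = 1.08488
Power-density ratio: P_B/P_A = (V_B/V_A)³ = (1.08488)³ = 1.27687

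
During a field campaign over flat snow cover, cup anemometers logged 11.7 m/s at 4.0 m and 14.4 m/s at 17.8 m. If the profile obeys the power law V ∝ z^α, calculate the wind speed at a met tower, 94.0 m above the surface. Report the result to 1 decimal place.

First find α: α = ln(V₂/V₁)/ln(z₂/z₁) = ln(14.4/11.7)/ln(17.8/4.0) = 0.20764/1.49290 = 0.1391
Extrapolate from 17.8 m to 94.0 m: V₃ = 14.4 × (94.0/17.8)^0.1391 = 14.4 × 1.2604 = 18.1501 m/s

18.2 m/s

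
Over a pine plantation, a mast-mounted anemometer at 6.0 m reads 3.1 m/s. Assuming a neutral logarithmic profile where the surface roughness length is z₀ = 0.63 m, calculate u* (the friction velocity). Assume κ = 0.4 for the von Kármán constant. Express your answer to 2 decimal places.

Log law: V(z) = (u*/κ) · ln(z/z₀) ⇒ u* = κ · V / ln(z/z₀)
u* = 0.4 × 3.1 / ln(6.0/0.63) = 0.4 × 3.1 / 2.2538
   = 1.2400 / 2.2538 = 0.5502 m/s

u* ≈ 0.55 m/s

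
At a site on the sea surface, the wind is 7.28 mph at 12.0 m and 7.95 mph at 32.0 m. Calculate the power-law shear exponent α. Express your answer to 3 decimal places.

Power law: V₂/V₁ = (z₂/z₁)^α ⇒ α = ln(V₂/V₁) / ln(z₂/z₁)
α = ln(7.95/7.28) / ln(32.0/12.0) = ln(1.0920) / ln(2.6667)
  = 0.08804 / 0.98083 = 0.08976

α ≈ 0.090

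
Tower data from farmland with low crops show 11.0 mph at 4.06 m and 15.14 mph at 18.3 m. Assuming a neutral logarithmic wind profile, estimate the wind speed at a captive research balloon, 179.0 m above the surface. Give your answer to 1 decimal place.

Log law: V ∝ ln(z/z₀). From the pair, with r = V₁/V₂ = 0.72655,
ln z₀ = (ln z₁ − r·ln z₂)/(1 − r) = (1.4012 − 0.72655×2.9069)/0.27345 = -2.5995 → z₀ = 0.07431 m
V₃ = V₁ · ln(z₃/z₀)/ln(z₁/z₀) = 11.0 × 7.7869/4.0007 = 21.4102 mph

21.4 mph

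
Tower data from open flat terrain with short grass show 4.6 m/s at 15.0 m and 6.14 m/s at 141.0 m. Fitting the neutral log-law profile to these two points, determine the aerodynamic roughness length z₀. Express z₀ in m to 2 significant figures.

Log law: V(z) ∝ ln(z/z₀). With r = V₁/V₂ = 4.6/6.14 = 0.74919,
r · ln(z₂/z₀) = ln(z₁/z₀) ⇒ ln z₀ = (ln z₁ − r·ln z₂)/(1 − r)
ln z₀ = (2.70805 − 0.74919×4.94876) / 0.25081 = -3.9850
z₀ = exp(-3.9850) = 0.01859 m

z₀ ≈ 0.019 m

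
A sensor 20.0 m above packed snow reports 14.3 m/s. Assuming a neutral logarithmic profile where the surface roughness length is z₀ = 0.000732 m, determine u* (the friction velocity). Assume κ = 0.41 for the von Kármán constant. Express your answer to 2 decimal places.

Log law: V(z) = (u*/κ) · ln(z/z₀) ⇒ u* = κ · V / ln(z/z₀)
u* = 0.41 × 14.3 / ln(20.0/0.000732) = 0.41 × 14.3 / 10.2155
   = 5.8630 / 10.2155 = 0.5739 m/s

u* ≈ 0.57 m/s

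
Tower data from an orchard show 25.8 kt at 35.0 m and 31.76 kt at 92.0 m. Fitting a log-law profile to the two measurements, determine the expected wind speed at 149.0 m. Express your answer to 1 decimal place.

Log law: V ∝ ln(z/z₀). From the pair, with r = V₁/V₂ = 0.81234,
ln z₀ = (ln z₁ − r·ln z₂)/(1 − r) = (3.5553 − 0.81234×4.5218)/0.18766 = -0.6282 → z₀ = 0.5335 m
V₃ = V₁ · ln(z₃/z₀)/ln(z₁/z₀) = 25.8 × 5.6322/4.1836 = 34.7334 kt

34.7 kt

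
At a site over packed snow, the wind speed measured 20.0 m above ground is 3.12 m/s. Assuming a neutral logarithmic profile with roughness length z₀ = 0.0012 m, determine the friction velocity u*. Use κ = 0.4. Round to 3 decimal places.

Log law: V(z) = (u*/κ) · ln(z/z₀) ⇒ u* = κ · V / ln(z/z₀)
u* = 0.4 × 3.12 / ln(20.0/0.0012) = 0.4 × 3.12 / 9.7212
   = 1.2480 / 9.7212 = 0.1284 m/s

u* ≈ 0.128 m/s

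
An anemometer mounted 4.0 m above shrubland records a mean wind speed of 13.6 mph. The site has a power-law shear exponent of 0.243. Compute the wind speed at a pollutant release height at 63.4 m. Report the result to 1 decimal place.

26.6 mph

Power-law profile: V₂ = V₁ · (z₂/z₁)^α
V₂ = 13.6 × (63.4/4.0)^0.243 = 13.6 × (15.8500)^0.243
    = 13.6 × 1.9571 = 26.6162 mph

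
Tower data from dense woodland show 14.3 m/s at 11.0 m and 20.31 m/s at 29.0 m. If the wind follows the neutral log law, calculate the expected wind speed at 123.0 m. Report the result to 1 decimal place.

Log law: V ∝ ln(z/z₀). From the pair, with r = V₁/V₂ = 0.70409,
ln z₀ = (ln z₁ − r·ln z₂)/(1 − r) = (2.3979 − 0.70409×3.3673)/0.29591 = 0.0913 → z₀ = 1.096 m
V₃ = V₁ · ln(z₃/z₀)/ln(z₁/z₀) = 14.3 × 4.7208/2.3066 = 29.2679 m/s

29.3 m/s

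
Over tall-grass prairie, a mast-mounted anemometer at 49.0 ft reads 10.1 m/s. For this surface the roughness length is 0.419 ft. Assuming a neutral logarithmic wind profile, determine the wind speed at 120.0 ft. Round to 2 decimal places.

Log law: V(z) ∝ ln(z/z₀), so V₂/V₁ = ln(z₂/z₀) / ln(z₁/z₀).
ln(120.0/0.419) = 5.6574, ln(49.0/0.419) = 4.7617
V₂ = 10.1 × 5.6574/4.7617 = 10.1 × 1.1881 = 11.9998 m/s

12.00 m/s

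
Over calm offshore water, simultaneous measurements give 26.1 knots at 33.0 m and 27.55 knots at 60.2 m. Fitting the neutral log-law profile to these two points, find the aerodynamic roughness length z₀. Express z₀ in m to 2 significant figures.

Log law: V(z) ∝ ln(z/z₀). With r = V₁/V₂ = 26.1/27.55 = 0.94737,
r · ln(z₂/z₀) = ln(z₁/z₀) ⇒ ln z₀ = (ln z₁ − r·ln z₂)/(1 − r)
ln z₀ = (3.49651 − 0.94737×4.09767) / 0.05263 = -7.3245
z₀ = exp(-7.3245) = 0.0006592 m

z₀ ≈ 0.00066 m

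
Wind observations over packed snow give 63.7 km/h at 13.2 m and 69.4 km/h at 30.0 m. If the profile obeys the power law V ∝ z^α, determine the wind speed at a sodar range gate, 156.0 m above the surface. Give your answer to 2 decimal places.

82.43 km/h

First find α: α = ln(V₂/V₁)/ln(z₂/z₁) = ln(69.4/63.7)/ln(30.0/13.2) = 0.08570/0.82098 = 0.1044
Extrapolate from 30.0 m to 156.0 m: V₃ = 69.4 × (156.0/30.0)^0.1044 = 69.4 × 1.1878 = 82.4334 km/h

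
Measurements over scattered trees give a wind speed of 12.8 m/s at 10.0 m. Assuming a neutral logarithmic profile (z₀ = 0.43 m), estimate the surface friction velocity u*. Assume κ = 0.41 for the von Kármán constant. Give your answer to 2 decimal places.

u* ≈ 1.67 m/s

Log law: V(z) = (u*/κ) · ln(z/z₀) ⇒ u* = κ · V / ln(z/z₀)
u* = 0.41 × 12.8 / ln(10.0/0.43) = 0.41 × 12.8 / 3.1466
   = 5.2480 / 3.1466 = 1.6679 m/s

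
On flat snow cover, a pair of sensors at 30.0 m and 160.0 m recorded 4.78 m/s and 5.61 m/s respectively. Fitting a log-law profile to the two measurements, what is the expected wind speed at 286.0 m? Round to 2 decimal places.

5.90 m/s

Log law: V ∝ ln(z/z₀). From the pair, with r = V₁/V₂ = 0.85205,
ln z₀ = (ln z₁ − r·ln z₂)/(1 − r) = (3.4012 − 0.85205×5.0752)/0.14795 = -6.2393 → z₀ = 0.001951 m
V₃ = V₁ · ln(z₃/z₀)/ln(z₁/z₀) = 4.78 × 11.8953/9.6405 = 5.8980 m/s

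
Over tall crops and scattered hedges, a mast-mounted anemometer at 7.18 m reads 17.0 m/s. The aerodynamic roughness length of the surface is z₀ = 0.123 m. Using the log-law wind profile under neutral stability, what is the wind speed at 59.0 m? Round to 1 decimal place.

25.8 m/s

Log law: V(z) ∝ ln(z/z₀), so V₂/V₁ = ln(z₂/z₀) / ln(z₁/z₀).
ln(59.0/0.123) = 6.1731, ln(7.18/0.123) = 4.0669
V₂ = 17.0 × 6.1731/4.0669 = 17.0 × 1.5179 = 25.8043 m/s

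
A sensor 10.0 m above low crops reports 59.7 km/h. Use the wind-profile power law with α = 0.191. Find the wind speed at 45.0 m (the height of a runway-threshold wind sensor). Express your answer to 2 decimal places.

79.57 km/h

Power-law profile: V₂ = V₁ · (z₂/z₁)^α
V₂ = 59.7 × (45.0/10.0)^0.191 = 59.7 × (4.5000)^0.191
    = 59.7 × 1.3328 = 79.5679 km/h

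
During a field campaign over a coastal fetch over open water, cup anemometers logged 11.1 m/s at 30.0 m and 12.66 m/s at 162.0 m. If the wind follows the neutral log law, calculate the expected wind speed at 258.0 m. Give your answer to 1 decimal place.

13.1 m/s

Log law: V ∝ ln(z/z₀). From the pair, with r = V₁/V₂ = 0.87678,
ln z₀ = (ln z₁ − r·ln z₂)/(1 − r) = (3.4012 − 0.87678×5.0876)/0.12322 = -8.5982 → z₀ = 0.0001844 m
V₃ = V₁ · ln(z₃/z₀)/ln(z₁/z₀) = 11.1 × 14.1511/11.9994 = 13.0905 m/s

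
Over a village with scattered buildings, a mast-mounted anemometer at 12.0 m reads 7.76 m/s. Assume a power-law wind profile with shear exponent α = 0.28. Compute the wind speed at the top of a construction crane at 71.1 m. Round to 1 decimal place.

12.8 m/s

Power-law profile: V₂ = V₁ · (z₂/z₁)^α
V₂ = 7.76 × (71.1/12.0)^0.28 = 7.76 × (5.9250)^0.28
    = 7.76 × 1.6457 = 12.7707 m/s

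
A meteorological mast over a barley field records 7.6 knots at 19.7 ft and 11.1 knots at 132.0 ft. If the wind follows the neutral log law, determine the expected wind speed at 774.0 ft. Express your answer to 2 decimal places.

14.35 knots

Log law: V ∝ ln(z/z₀). From the pair, with r = V₁/V₂ = 0.68468,
ln z₀ = (ln z₁ − r·ln z₂)/(1 − r) = (2.9806 − 0.68468×4.8828)/0.31532 = -1.1498 → z₀ = 0.3167 ft
V₃ = V₁ · ln(z₃/z₀)/ln(z₁/z₀) = 7.6 × 7.8014/4.1305 = 14.3545 knots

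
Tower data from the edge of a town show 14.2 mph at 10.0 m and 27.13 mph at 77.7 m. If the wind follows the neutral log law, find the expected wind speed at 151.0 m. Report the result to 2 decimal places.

31.32 mph

Log law: V ∝ ln(z/z₀). From the pair, with r = V₁/V₂ = 0.52341,
ln z₀ = (ln z₁ − r·ln z₂)/(1 − r) = (2.3026 − 0.52341×4.3529)/0.47659 = 0.0509 → z₀ = 1.052 m
V₃ = V₁ · ln(z₃/z₀)/ln(z₁/z₀) = 14.2 × 4.9663/2.2517 = 31.3202 mph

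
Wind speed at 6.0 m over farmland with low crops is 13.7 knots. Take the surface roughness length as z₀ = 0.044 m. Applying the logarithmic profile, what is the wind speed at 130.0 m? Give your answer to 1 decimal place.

22.3 knots

Log law: V(z) ∝ ln(z/z₀), so V₂/V₁ = ln(z₂/z₀) / ln(z₁/z₀).
ln(130.0/0.044) = 7.9911, ln(6.0/0.044) = 4.9153
V₂ = 13.7 × 7.9911/4.9153 = 13.7 × 1.6258 = 22.2728 knots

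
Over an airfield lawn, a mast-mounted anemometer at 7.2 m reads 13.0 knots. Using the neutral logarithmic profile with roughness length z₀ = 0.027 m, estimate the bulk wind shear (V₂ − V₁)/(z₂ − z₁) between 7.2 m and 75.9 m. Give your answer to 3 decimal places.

0.080 knots/m

Log law: V₂ = V₁ · ln(z₂/z₀)/ln(z₁/z₀) = 13.0 × 7.9413/5.5860 = 18.4814 knots
ΔV/Δz = (18.4814 − 13.0)/(75.9 − 7.2) = 5.4814/68.7000 = 0.07979 knots/m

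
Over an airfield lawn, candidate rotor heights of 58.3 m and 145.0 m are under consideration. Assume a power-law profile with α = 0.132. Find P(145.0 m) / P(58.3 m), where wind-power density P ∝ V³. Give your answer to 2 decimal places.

1.43

Speed ratio: V_B/V_A = (z_B/z_A)^α = (145.0/58.3)^0.132 = (2.4871)^0.132 = 1.12780
Power-density ratio: P_B/P_A = (V_B/V_A)³ = (1.12780)³ = 1.43449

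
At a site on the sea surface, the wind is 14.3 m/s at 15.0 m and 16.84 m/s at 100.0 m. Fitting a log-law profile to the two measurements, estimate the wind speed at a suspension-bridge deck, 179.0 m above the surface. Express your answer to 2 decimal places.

Log law: V ∝ ln(z/z₀). From the pair, with r = V₁/V₂ = 0.84917,
ln z₀ = (ln z₁ − r·ln z₂)/(1 − r) = (2.7081 − 0.84917×4.6052)/0.15083 = -7.9726 → z₀ = 0.0003448 m
V₃ = V₁ · ln(z₃/z₀)/ln(z₁/z₀) = 14.3 × 13.1600/10.6806 = 17.6195 m/s

17.62 m/s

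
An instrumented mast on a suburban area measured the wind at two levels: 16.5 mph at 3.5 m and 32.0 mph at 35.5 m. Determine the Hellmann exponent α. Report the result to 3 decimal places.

α ≈ 0.286

Power law: V₂/V₁ = (z₂/z₁)^α ⇒ α = ln(V₂/V₁) / ln(z₂/z₁)
α = ln(32.0/16.5) / ln(35.5/3.5) = ln(1.9394) / ln(10.1429)
  = 0.66238 / 2.31677 = 0.28590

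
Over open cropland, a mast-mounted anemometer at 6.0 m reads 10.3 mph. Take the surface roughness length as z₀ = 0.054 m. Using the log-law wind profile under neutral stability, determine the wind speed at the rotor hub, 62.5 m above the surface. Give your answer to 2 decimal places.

15.42 mph

Log law: V(z) ∝ ln(z/z₀), so V₂/V₁ = ln(z₂/z₀) / ln(z₁/z₀).
ln(62.5/0.054) = 7.0539, ln(6.0/0.054) = 4.7105
V₂ = 10.3 × 7.0539/4.7105 = 10.3 × 1.4975 = 15.4241 mph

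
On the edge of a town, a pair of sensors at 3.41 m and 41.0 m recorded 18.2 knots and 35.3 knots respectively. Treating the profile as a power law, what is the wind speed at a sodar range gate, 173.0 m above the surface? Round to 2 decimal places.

First find α: α = ln(V₂/V₁)/ln(z₂/z₁) = ln(35.3/18.2)/ln(41.0/3.41) = 0.66246/2.48686 = 0.2664
Extrapolate from 41.0 m to 173.0 m: V₃ = 35.3 × (173.0/41.0)^0.2664 = 35.3 × 1.4674 = 51.8006 knots

51.80 knots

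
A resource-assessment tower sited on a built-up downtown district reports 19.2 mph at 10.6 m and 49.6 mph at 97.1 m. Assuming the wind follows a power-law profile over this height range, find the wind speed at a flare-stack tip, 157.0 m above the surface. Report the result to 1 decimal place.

60.9 mph

First find α: α = ln(V₂/V₁)/ln(z₂/z₁) = ln(49.6/19.2)/ln(97.1/10.6) = 0.94908/2.21489 = 0.4285
Extrapolate from 97.1 m to 157.0 m: V₃ = 49.6 × (157.0/97.1)^0.4285 = 49.6 × 1.2286 = 60.9398 mph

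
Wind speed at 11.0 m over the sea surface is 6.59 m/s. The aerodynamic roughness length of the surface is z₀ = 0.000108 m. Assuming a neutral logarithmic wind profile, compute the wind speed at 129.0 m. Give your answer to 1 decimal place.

Log law: V(z) ∝ ln(z/z₀), so V₂/V₁ = ln(z₂/z₀) / ln(z₁/z₀).
ln(129.0/0.000108) = 13.9932, ln(11.0/0.000108) = 11.5313
V₂ = 6.59 × 13.9932/11.5313 = 6.59 × 1.2135 = 7.9970 m/s

8.0 m/s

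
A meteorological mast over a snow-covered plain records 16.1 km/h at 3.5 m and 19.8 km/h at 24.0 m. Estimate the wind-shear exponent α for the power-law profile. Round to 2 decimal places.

Power law: V₂/V₁ = (z₂/z₁)^α ⇒ α = ln(V₂/V₁) / ln(z₂/z₁)
α = ln(19.8/16.1) / ln(24.0/3.5) = ln(1.2298) / ln(6.8571)
  = 0.20686 / 1.92529 = 0.10744

α ≈ 0.11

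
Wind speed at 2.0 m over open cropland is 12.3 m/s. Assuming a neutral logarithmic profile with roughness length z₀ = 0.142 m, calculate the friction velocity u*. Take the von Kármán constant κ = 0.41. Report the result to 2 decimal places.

u* ≈ 1.91 m/s

Log law: V(z) = (u*/κ) · ln(z/z₀) ⇒ u* = κ · V / ln(z/z₀)
u* = 0.41 × 12.3 / ln(2.0/0.142) = 0.41 × 12.3 / 2.6451
   = 5.0430 / 2.6451 = 1.9066 m/s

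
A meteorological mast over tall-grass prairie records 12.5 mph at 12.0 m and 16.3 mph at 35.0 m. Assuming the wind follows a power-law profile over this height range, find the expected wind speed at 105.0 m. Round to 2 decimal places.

21.40 mph

First find α: α = ln(V₂/V₁)/ln(z₂/z₁) = ln(16.3/12.5)/ln(35.0/12.0) = 0.26544/1.07044 = 0.2480
Extrapolate from 35.0 m to 105.0 m: V₃ = 16.3 × (105.0/35.0)^0.2480 = 16.3 × 1.3131 = 21.4042 mph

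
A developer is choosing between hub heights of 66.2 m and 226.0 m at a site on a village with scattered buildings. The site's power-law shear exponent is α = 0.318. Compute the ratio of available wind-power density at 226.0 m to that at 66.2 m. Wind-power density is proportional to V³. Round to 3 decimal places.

3.226

Speed ratio: V_B/V_A = (z_B/z_A)^α = (226.0/66.2)^0.318 = (3.4139)^0.318 = 1.47766
Power-density ratio: P_B/P_A = (V_B/V_A)³ = (1.47766)³ = 3.22642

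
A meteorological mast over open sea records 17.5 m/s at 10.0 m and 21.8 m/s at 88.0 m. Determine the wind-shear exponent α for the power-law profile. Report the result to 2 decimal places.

α ≈ 0.10

Power law: V₂/V₁ = (z₂/z₁)^α ⇒ α = ln(V₂/V₁) / ln(z₂/z₁)
α = ln(21.8/17.5) / ln(88.0/10.0) = ln(1.2457) / ln(8.8000)
  = 0.21971 / 2.17475 = 0.10103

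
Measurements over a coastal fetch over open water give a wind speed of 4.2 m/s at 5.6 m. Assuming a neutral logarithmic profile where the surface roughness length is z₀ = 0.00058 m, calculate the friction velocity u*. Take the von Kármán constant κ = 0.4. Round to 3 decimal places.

Log law: V(z) = (u*/κ) · ln(z/z₀) ⇒ u* = κ · V / ln(z/z₀)
u* = 0.4 × 4.2 / ln(5.6/0.00058) = 0.4 × 4.2 / 9.1752
   = 1.6800 / 9.1752 = 0.1831 m/s

u* ≈ 0.183 m/s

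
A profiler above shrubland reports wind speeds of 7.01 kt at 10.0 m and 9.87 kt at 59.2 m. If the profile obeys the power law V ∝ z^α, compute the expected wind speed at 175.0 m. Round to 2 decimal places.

12.16 kt

First find α: α = ln(V₂/V₁)/ln(z₂/z₁) = ln(9.87/7.01)/ln(59.2/10.0) = 0.34216/1.77834 = 0.1924
Extrapolate from 59.2 m to 175.0 m: V₃ = 9.87 × (175.0/59.2)^0.1924 = 9.87 × 1.2319 = 12.1587 kt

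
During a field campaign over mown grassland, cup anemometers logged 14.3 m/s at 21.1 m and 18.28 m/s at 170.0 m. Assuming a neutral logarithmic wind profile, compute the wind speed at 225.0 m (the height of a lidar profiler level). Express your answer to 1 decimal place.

Log law: V ∝ ln(z/z₀). From the pair, with r = V₁/V₂ = 0.78228,
ln z₀ = (ln z₁ − r·ln z₂)/(1 − r) = (3.0493 − 0.78228×5.1358)/0.21772 = -4.4475 → z₀ = 0.01171 m
V₃ = V₁ · ln(z₃/z₀)/ln(z₁/z₀) = 14.3 × 9.8636/7.4968 = 18.8147 m/s

18.8 m/s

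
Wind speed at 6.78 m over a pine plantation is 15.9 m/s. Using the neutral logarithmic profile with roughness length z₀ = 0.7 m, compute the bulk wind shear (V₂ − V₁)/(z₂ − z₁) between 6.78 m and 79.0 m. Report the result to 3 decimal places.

Log law: V₂ = V₁ · ln(z₂/z₀)/ln(z₁/z₀) = 15.9 × 4.7261/2.2707 = 33.0942 m/s
ΔV/Δz = (33.0942 − 15.9)/(79.0 − 6.78) = 17.1942/72.2200 = 0.23808 m/s/m

0.238 m/s/m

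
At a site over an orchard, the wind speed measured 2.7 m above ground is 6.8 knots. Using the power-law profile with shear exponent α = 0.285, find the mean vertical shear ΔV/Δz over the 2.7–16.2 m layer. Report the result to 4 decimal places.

Power law: V₂ = V₁ · (z₂/z₁)^α = 6.8 × (6.0000)^0.285 = 11.3314 knots
ΔV/Δz = (11.3314 − 6.8)/(16.2 − 2.7) = 4.5314/13.5000 = 0.33566 knots/m

0.3357 knots/m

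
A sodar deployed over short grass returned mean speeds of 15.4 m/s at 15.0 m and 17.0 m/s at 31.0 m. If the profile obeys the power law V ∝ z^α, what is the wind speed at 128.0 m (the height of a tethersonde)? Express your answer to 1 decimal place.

First find α: α = ln(V₂/V₁)/ln(z₂/z₁) = ln(17.0/15.4)/ln(31.0/15.0) = 0.09885/0.72594 = 0.1362
Extrapolate from 31.0 m to 128.0 m: V₃ = 17.0 × (128.0/31.0)^0.1362 = 17.0 × 1.2130 = 20.6208 m/s

20.6 m/s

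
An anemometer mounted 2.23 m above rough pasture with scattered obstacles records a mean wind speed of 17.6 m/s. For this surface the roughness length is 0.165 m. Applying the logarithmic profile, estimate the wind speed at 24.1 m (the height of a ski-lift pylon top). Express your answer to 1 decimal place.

Log law: V(z) ∝ ln(z/z₀), so V₂/V₁ = ln(z₂/z₀) / ln(z₁/z₀).
ln(24.1/0.165) = 4.9840, ln(2.23/0.165) = 2.6038
V₂ = 17.6 × 4.9840/2.6038 = 17.6 × 1.9141 = 33.6886 m/s

33.7 m/s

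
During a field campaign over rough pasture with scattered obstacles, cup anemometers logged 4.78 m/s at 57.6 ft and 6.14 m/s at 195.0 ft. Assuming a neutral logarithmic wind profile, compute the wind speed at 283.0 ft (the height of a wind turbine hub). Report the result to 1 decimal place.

6.6 m/s

Log law: V ∝ ln(z/z₀). From the pair, with r = V₁/V₂ = 0.77850,
ln z₀ = (ln z₁ − r·ln z₂)/(1 − r) = (4.0535 − 0.77850×5.2730)/0.22150 = -0.2326 → z₀ = 0.7925 ft
V₃ = V₁ · ln(z₃/z₀)/ln(z₁/z₀) = 4.78 × 5.8780/4.2861 = 6.5554 m/s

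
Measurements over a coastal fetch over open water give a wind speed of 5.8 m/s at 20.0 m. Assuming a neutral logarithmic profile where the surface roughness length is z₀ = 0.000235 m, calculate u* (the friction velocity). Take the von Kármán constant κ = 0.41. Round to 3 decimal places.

u* ≈ 0.209 m/s

Log law: V(z) = (u*/κ) · ln(z/z₀) ⇒ u* = κ · V / ln(z/z₀)
u* = 0.41 × 5.8 / ln(20.0/0.000235) = 0.41 × 5.8 / 11.3517
   = 2.3780 / 11.3517 = 0.2095 m/s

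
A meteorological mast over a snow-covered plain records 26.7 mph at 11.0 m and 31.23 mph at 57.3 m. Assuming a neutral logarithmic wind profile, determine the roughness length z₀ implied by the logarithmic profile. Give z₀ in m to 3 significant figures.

Log law: V(z) ∝ ln(z/z₀). With r = V₁/V₂ = 26.7/31.23 = 0.85495,
r · ln(z₂/z₀) = ln(z₁/z₀) ⇒ ln z₀ = (ln z₁ − r·ln z₂)/(1 − r)
ln z₀ = (2.39790 − 0.85495×4.04830) / 0.14505 = -7.3297
z₀ = exp(-7.3297) = 0.0006558 m

z₀ ≈ 0.000656 m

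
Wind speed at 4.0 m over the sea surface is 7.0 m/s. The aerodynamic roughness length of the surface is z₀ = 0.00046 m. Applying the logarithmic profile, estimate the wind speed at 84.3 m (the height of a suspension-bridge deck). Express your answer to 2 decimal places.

9.35 m/s

Log law: V(z) ∝ ln(z/z₀), so V₂/V₁ = ln(z₂/z₀) / ln(z₁/z₀).
ln(84.3/0.00046) = 12.1187, ln(4.0/0.00046) = 9.0706
V₂ = 7.0 × 12.1187/9.0706 = 7.0 × 1.3360 = 9.3523 m/s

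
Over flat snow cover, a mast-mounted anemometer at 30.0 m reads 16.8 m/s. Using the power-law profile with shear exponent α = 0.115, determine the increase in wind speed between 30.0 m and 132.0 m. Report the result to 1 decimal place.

Power law: V₂ = V₁ · (z₂/z₁)^α = 16.8 × (4.4000)^0.115 = 19.9208 m/s
ΔV = 19.9208 − 16.8 = 3.1208 m/s

3.1 m/s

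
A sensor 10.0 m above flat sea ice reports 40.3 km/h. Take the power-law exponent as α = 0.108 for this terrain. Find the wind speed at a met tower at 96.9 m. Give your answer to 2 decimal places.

51.50 km/h

Power-law profile: V₂ = V₁ · (z₂/z₁)^α
V₂ = 40.3 × (96.9/10.0)^0.108 = 40.3 × (9.6900)^0.108
    = 40.3 × 1.2780 = 51.5025 km/h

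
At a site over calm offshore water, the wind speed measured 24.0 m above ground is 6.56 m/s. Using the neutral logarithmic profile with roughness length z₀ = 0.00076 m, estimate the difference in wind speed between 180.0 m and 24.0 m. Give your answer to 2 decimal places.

Log law: V₂ = V₁ · ln(z₂/z₀)/ln(z₁/z₀) = 6.56 × 12.3751/10.3602 = 7.8358 m/s
ΔV = 7.8358 − 6.56 = 1.2758 m/s

1.28 m/s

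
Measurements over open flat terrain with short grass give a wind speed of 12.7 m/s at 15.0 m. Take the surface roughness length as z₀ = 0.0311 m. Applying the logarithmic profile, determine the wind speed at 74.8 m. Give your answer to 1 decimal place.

Log law: V(z) ∝ ln(z/z₀), so V₂/V₁ = ln(z₂/z₀) / ln(z₁/z₀).
ln(74.8/0.0311) = 7.7854, ln(15.0/0.0311) = 6.1786
V₂ = 12.7 × 7.7854/6.1786 = 12.7 × 1.2601 = 16.0027 m/s

16.0 m/s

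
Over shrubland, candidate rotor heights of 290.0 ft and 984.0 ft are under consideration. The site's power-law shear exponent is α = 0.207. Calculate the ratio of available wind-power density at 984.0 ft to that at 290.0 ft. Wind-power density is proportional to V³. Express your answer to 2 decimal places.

Speed ratio: V_B/V_A = (z_B/z_A)^α = (984.0/290.0)^0.207 = (3.3931)^0.207 = 1.28776
Power-density ratio: P_B/P_A = (V_B/V_A)³ = (1.28776)³ = 2.13551

2.14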